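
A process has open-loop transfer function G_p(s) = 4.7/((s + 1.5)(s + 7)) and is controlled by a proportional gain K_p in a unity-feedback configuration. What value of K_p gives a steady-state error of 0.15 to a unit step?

K_p = 12.7

Steady-state error for a unit step on this type-0 loop is 1/(1 + K_p·G_p(0)).
G_p(0) = 0.4476. Require 1/(1 + K_p·0.4476) = 0.15, so 1 + 0.4476·K_p = 6.667.
K_p = (6.667 − 1)/0.4476 = 12.7.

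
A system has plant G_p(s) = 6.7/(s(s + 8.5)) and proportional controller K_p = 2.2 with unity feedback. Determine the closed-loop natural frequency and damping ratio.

The closed-loop denominator is s(s+8.5) + 2.2·6.7 = s² + 8.5s + 14.74.
Matching s² + 2ζω_n s + ω_n²: ω_n = √14.74 = 3.839 rad/s and 2ζω_n = 8.5, so ζ = 8.5/(2·3.839) = 1.11.

ω_n = 3.84 rad/s, ζ = 1.11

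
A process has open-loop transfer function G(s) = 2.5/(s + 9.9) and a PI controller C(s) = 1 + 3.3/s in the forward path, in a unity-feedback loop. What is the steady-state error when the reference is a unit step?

0

The open loop C(s)G(s) has a pole at the origin (type 1), so the static position error constant is infinite and e_ss = 1/(1+∞) = 0.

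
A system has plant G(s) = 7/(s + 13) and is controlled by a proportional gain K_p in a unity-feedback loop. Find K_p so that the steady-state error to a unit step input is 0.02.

K_p = 91

Steady-state error for a unit step on this type-0 loop is 1/(1 + K_p·G(0)).
G(0) = 0.5385. Require 1/(1 + K_p·0.5385) = 0.02, so 1 + 0.5385·K_p = 50.
K_p = (50 − 1)/0.5385 = 91.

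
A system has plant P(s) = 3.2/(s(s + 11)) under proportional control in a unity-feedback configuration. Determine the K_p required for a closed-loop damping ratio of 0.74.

Closed-loop characteristic equation: s² + 11s + K_p·3.2 = 0.
So ω_n = √(3.2K_p) and 2ζω_n = 11, giving ζ = 11/(2√(3.2K_p)).
Setting ζ = 0.74: √(3.2K_p) = 11/(2·0.74) = 7.432, so K_p = 55.24/3.2 = 17.3.

K_p = 17.3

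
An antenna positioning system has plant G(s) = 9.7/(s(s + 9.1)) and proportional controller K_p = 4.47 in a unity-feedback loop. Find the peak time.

T_p = 0.66 s

Closed-loop characteristic equation: s² + 9.1s + 43.36 = 0, so ω_n = 6.585 rad/s and ζ = 9.1/(2·6.585) = 0.691.
Damped frequency ω_d = ω_n√(1−ζ²) = 4.76 rad/s, so peak time T_p = π/ω_d = 0.66 s.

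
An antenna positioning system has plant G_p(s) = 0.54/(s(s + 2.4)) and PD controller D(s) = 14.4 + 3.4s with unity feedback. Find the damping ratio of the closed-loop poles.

Forward path: (14.4 + 3.4s)·0.54/(s(s+2.4)). The closed-loop characteristic equation is s² + (2.4 + 0.54·3.4)s + 0.54·14.4 = 0.
That is s² + 4.236s + 7.776 = 0, so ω_n = 2.789 rad/s and ζ = 4.236/(2·2.789) = 0.7595.

ζ = 0.76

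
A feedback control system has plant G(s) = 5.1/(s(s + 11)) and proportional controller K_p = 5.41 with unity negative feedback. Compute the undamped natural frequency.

1 + K_p·G(s) = 0 gives s² + 11s + 27.59 = 0.
So ω_n² = 27.59 ⇒ ω_n = 5.253 rad/s, and ζ = 11/(2ω_n) = 1.05.

ω_n = 5.25 rad/s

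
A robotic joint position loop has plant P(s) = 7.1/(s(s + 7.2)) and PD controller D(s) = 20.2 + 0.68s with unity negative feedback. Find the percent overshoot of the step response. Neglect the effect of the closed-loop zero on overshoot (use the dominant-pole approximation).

16.1%

Forward path: (20.2 + 0.68s)·7.1/(s(s+7.2)). The closed-loop characteristic equation is s² + (7.2 + 7.1·0.68)s + 7.1·20.2 = 0.
That is s² + 12.03s + 143.4 = 0, so ω_n = 11.98 rad/s and ζ = 12.03/(2·11.98) = 0.5022.
%OS = 100·exp(−πζ/√(1−ζ²)) = 16.1%.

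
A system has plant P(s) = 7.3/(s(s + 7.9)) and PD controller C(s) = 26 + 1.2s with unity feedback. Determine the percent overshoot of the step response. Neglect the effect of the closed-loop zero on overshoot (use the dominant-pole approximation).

9.21%

Forward path: (26 + 1.2s)·7.3/(s(s+7.9)). The closed-loop characteristic equation is s² + (7.9 + 7.3·1.2)s + 7.3·26 = 0.
That is s² + 16.66s + 189.8 = 0, so ω_n = 13.78 rad/s and ζ = 16.66/(2·13.78) = 0.6046.
%OS = 100·exp(−πζ/√(1−ζ²)) = 9.21%.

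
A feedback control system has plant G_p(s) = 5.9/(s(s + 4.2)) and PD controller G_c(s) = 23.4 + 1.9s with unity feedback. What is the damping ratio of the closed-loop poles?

Forward path: (23.4 + 1.9s)·5.9/(s(s+4.2)). The closed-loop characteristic equation is s² + (4.2 + 5.9·1.9)s + 5.9·23.4 = 0.
That is s² + 15.41s + 138.1 = 0, so ω_n = 11.75 rad/s and ζ = 15.41/(2·11.75) = 0.6558.

ζ = 0.656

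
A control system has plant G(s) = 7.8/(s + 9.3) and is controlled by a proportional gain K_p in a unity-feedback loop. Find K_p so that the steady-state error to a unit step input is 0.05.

K_p = 22.7

For a type-0 loop with proportional control, e_ss = 1/(1 + K_p·G(0)).
G(0) = 0.8387. Require 1/(1 + K_p·0.8387) = 0.05, so 1 + 0.8387·K_p = 20.
K_p = (20 − 1)/0.8387 = 22.7.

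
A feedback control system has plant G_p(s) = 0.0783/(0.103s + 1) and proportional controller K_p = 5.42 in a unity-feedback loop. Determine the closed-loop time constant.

τ = 0.0723 s

Closed loop: T(s) = K_p·G_p/(1+K_p·G_p) = 0.4244/(0.103s + 1 + 0.4244), with pole at s = −(1 + 0.4244)/0.103 = −13.83.
Closed-loop time constant τ = 1/13.83 = 0.0723 s.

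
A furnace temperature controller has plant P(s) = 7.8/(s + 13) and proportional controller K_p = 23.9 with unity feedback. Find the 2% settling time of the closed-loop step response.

T_s ≈ 0.0201 s

Closed-loop transfer function: T(s) = K_p·P(s)/(1 + K_p·P(s)) = 186.4/(s + 13 + 186.4) = 186.4/(s + 199.4).
Time constant τ = 1/199.4 = 0.005015 s, so the 2% settling time is about 4τ = 0.0201 s.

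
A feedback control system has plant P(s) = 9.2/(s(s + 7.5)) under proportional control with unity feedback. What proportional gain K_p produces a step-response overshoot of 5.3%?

K_p = 3.28

From %OS = 100·exp(−πζ/√(1−ζ²)) = 5.3%, ζ = −ln(0.053)/√(π²+ln²(0.053)) = 0.683.
Characteristic equation s² + 7.5s + 9.2K_p = 0 gives ζ = 7.5/(2√(9.2K_p)).
Setting ζ = 0.683: √(9.2K_p) = 7.5/(2·0.683) = 5.491, so K_p = 30.15/9.2 = 3.28.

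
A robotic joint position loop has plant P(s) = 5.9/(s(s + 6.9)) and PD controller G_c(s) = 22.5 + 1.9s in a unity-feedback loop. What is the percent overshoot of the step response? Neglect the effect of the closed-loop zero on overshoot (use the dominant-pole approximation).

1.84%

Forward path: (22.5 + 1.9s)·5.9/(s(s+6.9)). The closed-loop characteristic equation is s² + (6.9 + 5.9·1.9)s + 5.9·22.5 = 0.
That is s² + 18.11s + 132.8 = 0, so ω_n = 11.52 rad/s and ζ = 18.11/(2·11.52) = 0.7859.
%OS = 100·exp(−πζ/√(1−ζ²)) = 1.84%.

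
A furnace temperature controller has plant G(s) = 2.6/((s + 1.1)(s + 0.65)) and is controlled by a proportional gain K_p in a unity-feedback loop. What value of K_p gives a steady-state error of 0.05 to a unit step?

K_p = 5.23

For a type-0 loop with proportional control, e_ss = 1/(1 + K_p·G(0)).
G(0) = 3.636. Require 1/(1 + K_p·3.636) = 0.05, so 1 + 3.636·K_p = 20.
K_p = (20 − 1)/3.636 = 5.23.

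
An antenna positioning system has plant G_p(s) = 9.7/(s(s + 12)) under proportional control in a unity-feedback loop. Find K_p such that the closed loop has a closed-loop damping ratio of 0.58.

K_p = 11

Closed-loop characteristic equation: s² + 12s + K_p·9.7 = 0.
So ω_n = √(9.7K_p) and 2ζω_n = 12, giving ζ = 12/(2√(9.7K_p)).
Setting ζ = 0.58: √(9.7K_p) = 12/(2·0.58) = 10.34, so K_p = 107/9.7 = 11.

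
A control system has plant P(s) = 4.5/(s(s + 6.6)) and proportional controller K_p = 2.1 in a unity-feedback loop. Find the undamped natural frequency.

1 + K_p·P(s) = 0 gives s² + 6.6s + 9.45 = 0.
So ω_n² = 9.45 ⇒ ω_n = 3.074 rad/s, and ζ = 6.6/(2ω_n) = 1.07.

ω_n = 3.07 rad/s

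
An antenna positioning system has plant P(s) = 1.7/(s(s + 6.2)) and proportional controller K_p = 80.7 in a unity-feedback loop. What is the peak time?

Closed-loop characteristic equation: s² + 6.2s + 137.2 = 0, so ω_n = 11.71 rad/s and ζ = 6.2/(2·11.71) = 0.2647.
Damped frequency ω_d = ω_n√(1−ζ²) = 11.3 rad/s, so peak time T_p = π/ω_d = 0.278 s.

T_p = 0.278 s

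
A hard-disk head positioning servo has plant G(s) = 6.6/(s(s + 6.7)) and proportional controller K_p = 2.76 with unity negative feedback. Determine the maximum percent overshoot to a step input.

1.87%

The closed-loop denominator s² + 6.7s + 18.22 gives ω_n = √18.22 = 4.268 and ζ = 6.7/(2ω_n) = 0.7849.
%OS = 100·exp(−πζ/√(1−ζ²)) = 100·exp(−π·0.7849/√0.3839) = 1.87%.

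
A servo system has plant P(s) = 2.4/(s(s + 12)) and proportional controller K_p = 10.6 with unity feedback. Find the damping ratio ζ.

1 + K_p·P(s) = 0 gives s² + 12s + 25.44 = 0.
Matching s² + 2ζω_n s + ω_n²: ω_n = √25.44 = 5.044 rad/s and 2ζω_n = 12, so ζ = 12/(2·5.044) = 1.19.

ζ = 1.19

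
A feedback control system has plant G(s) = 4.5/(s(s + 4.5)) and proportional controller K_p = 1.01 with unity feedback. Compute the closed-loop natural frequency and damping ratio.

ω_n = 2.13 rad/s, ζ = 1.06

The closed-loop denominator is s(s+4.5) + 1.01·4.5 = s² + 4.5s + 4.545.
Matching s² + 2ζω_n s + ω_n²: ω_n = √4.545 = 2.132 rad/s and 2ζω_n = 4.5, so ζ = 4.5/(2·2.132) = 1.06.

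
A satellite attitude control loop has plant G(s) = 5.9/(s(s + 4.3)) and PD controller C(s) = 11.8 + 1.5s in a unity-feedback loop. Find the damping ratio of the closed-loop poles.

ζ = 0.788

Forward path: (11.8 + 1.5s)·5.9/(s(s+4.3)). The closed-loop characteristic equation is s² + (4.3 + 5.9·1.5)s + 5.9·11.8 = 0.
That is s² + 13.15s + 69.62 = 0, so ω_n = 8.344 rad/s and ζ = 13.15/(2·8.344) = 0.788.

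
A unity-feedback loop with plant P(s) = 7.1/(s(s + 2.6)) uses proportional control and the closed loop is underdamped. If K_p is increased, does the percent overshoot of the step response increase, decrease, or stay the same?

increase

ζ = 2.6/(2√(7.1K_p)) decreases as K_p grows; lower damping means more overshoot.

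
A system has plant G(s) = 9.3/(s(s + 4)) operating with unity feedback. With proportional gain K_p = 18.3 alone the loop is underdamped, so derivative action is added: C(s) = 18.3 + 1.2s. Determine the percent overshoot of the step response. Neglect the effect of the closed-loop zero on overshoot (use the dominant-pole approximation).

10.6%

Forward path: (18.3 + 1.2s)·9.3/(s(s+4)). The closed-loop characteristic equation is s² + (4 + 9.3·1.2)s + 9.3·18.3 = 0.
That is s² + 15.16s + 170.2 = 0, so ω_n = 13.05 rad/s and ζ = 15.16/(2·13.05) = 0.581.
%OS = 100·exp(−πζ/√(1−ζ²)) = 10.6%.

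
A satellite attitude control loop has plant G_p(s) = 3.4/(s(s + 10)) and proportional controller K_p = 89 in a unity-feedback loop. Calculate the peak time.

From 1 + K_pG_p(s) = 0: s² + 10s + 302.6 = 0 ⇒ ω_n = 17.4, ζ = 0.2874.
Damped frequency ω_d = ω_n√(1−ζ²) = 16.66 rad/s, so peak time T_p = π/ω_d = 0.189 s.

T_p = 0.189 s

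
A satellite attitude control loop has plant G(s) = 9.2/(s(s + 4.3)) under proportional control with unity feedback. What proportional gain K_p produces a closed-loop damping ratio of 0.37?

Closed-loop characteristic equation: s² + 4.3s + K_p·9.2 = 0.
So ω_n = √(9.2K_p) and 2ζω_n = 4.3, giving ζ = 4.3/(2√(9.2K_p)).
Setting ζ = 0.37: √(9.2K_p) = 4.3/(2·0.37) = 5.811, so K_p = 33.77/9.2 = 3.67.

K_p = 3.67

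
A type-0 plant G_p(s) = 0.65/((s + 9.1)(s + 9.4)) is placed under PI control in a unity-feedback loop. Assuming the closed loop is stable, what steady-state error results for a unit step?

0

The PI controller's integrator makes the forward path type 1, so e_ss to a step is zero.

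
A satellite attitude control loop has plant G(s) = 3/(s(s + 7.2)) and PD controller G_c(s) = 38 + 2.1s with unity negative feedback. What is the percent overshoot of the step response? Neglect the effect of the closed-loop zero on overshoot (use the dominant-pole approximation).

7.7%

Forward path: (38 + 2.1s)·3/(s(s+7.2)). The closed-loop characteristic equation is s² + (7.2 + 3·2.1)s + 3·38 = 0.
That is s² + 13.5s + 114 = 0, so ω_n = 10.68 rad/s and ζ = 13.5/(2·10.68) = 0.6322.
%OS = 100·exp(−πζ/√(1−ζ²)) = 7.7%.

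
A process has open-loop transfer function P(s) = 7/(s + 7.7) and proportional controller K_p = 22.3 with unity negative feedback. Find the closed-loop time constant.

τ = 0.00611 s

Closed-loop transfer function: T(s) = K_p·P(s)/(1 + K_p·P(s)) = 156.1/(s + 7.7 + 156.1) = 156.1/(s + 163.8).
Time constant τ = 1/163.8 = 0.00611 s.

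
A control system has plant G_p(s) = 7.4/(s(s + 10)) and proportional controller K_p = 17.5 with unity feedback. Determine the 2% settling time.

The closed-loop denominator s² + 10s + 129.5 gives ω_n = √129.5 = 11.38 and ζ = 10/(2ω_n) = 0.4394.
2% settling time T_s ≈ 4/(ζω_n) = 4/5 = 0.8 s.

T_s ≈ 0.8 s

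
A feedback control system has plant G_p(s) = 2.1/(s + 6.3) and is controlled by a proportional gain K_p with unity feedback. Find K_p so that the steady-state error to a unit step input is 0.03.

The loop is type 0, so e_ss(step) = 1/(1 + K_pos) with K_pos = K_p·G_p(0).
G_p(0) = 0.3333. Require 1/(1 + K_p·0.3333) = 0.03, so 1 + 0.3333·K_p = 33.33.
K_p = (33.33 − 1)/0.3333 = 97.

K_p = 97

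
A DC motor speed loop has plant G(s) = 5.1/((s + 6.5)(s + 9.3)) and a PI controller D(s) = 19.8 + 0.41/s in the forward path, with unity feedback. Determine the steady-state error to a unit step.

0

The open loop D(s)G(s) has a pole at the origin (type 1), so the static position error constant is infinite and e_ss = 1/(1+∞) = 0.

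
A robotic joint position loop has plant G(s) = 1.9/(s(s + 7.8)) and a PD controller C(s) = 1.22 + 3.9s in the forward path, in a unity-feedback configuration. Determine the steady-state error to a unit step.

The open loop C(s)G(s) has a pole at the origin (type 1), so the static position error constant is infinite and e_ss = 1/(1+∞) = 0.

0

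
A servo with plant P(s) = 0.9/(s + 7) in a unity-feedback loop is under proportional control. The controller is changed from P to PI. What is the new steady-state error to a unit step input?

The integrator makes K_pos = lim_{s→0} C(s)G(s) infinite, so e_ss = 1/(1+K_pos) = 0.

0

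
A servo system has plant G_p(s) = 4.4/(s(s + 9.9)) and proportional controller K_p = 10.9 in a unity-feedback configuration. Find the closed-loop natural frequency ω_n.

The closed-loop denominator is s(s+9.9) + 10.9·4.4 = s² + 9.9s + 47.96.
Matching s² + 2ζω_n s + ω_n²: ω_n = √47.96 = 6.925 rad/s and 2ζω_n = 9.9, so ζ = 9.9/(2·6.925) = 0.715.

ω_n = 6.93 rad/s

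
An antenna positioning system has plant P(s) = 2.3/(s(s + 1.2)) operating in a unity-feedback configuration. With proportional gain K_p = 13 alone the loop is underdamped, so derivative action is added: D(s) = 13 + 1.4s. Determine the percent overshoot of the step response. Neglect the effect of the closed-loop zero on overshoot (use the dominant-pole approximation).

25%

Forward path: (13 + 1.4s)·2.3/(s(s+1.2)). The closed-loop characteristic equation is s² + (1.2 + 2.3·1.4)s + 2.3·13 = 0.
That is s² + 4.42s + 29.9 = 0, so ω_n = 5.468 rad/s and ζ = 4.42/(2·5.468) = 0.4042.
%OS = 100·exp(−πζ/√(1−ζ²)) = 25%.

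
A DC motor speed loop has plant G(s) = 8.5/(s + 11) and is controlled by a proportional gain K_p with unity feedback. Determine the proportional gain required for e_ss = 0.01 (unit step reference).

For a type-0 loop with proportional control, e_ss = 1/(1 + K_p·G(0)).
G(0) = 0.7727. Require 1/(1 + K_p·0.7727) = 0.01, so 1 + 0.7727·K_p = 100.
K_p = (100 − 1)/0.7727 = 128.

K_p = 128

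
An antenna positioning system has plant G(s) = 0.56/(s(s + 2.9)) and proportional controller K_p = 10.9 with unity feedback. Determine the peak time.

From 1 + K_pG(s) = 0: s² + 2.9s + 6.104 = 0 ⇒ ω_n = 2.471, ζ = 0.5869.
Damped frequency ω_d = ω_n√(1−ζ²) = 2 rad/s, so peak time T_p = π/ω_d = 1.57 s.

T_p = 1.57 s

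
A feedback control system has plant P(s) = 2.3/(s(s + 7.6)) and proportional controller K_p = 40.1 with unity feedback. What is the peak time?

T_p = 0.356 s

From 1 + K_pP(s) = 0: s² + 7.6s + 92.23 = 0 ⇒ ω_n = 9.604, ζ = 0.3957.
Damped frequency ω_d = ω_n√(1−ζ²) = 8.82 rad/s, so peak time T_p = π/ω_d = 0.356 s.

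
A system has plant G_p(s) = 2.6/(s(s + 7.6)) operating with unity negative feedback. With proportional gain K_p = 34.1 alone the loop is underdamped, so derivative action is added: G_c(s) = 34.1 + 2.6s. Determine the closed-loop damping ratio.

ζ = 0.763

Forward path: (34.1 + 2.6s)·2.6/(s(s+7.6)). The closed-loop characteristic equation is s² + (7.6 + 2.6·2.6)s + 2.6·34.1 = 0.
That is s² + 14.36s + 88.66 = 0, so ω_n = 9.416 rad/s and ζ = 14.36/(2·9.416) = 0.7625.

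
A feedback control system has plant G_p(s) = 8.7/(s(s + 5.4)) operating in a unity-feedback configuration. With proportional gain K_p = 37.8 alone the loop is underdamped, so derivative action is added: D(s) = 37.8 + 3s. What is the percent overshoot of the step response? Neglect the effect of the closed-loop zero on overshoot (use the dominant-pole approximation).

0.407%

Forward path: (37.8 + 3s)·8.7/(s(s+5.4)). The closed-loop characteristic equation is s² + (5.4 + 8.7·3)s + 8.7·37.8 = 0.
That is s² + 31.5s + 328.9 = 0, so ω_n = 18.13 rad/s and ζ = 31.5/(2·18.13) = 0.8685.
%OS = 100·exp(−πζ/√(1−ζ²)) = 0.407%.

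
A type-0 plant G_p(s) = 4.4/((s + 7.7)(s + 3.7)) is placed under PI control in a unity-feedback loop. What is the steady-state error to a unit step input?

0

The PI controller's integrator makes the forward path type 1, so e_ss to a step is zero.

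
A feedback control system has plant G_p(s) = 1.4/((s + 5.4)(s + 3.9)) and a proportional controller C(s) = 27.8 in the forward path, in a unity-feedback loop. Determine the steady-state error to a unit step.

0.351

The loop is type 0. Static position error constant K_pos = C(0)·G_p(0) = 27.8·0.06648 = 1.848.
Steady-state error to a unit step: e_ss = 1/(1+K_pos) = 1/2.848 = 0.351.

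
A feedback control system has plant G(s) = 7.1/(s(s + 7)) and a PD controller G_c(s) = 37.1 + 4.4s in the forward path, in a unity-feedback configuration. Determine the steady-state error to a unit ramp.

0.0266

The loop has one pole at the origin (type 1). Velocity error constant K_v = lim_{s→0} s·G_c(s)G(s) = 37.1·7.1/7 = 37.63.
Steady-state error to a unit ramp: e_ss = 1/K_v = 0.0266.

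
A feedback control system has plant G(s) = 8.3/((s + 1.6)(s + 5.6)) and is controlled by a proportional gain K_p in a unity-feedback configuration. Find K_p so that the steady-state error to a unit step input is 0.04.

K_p = 25.9

For a type-0 loop with proportional control, e_ss = 1/(1 + K_p·G(0)).
G(0) = 0.9263. Require 1/(1 + K_p·0.9263) = 0.04, so 1 + 0.9263·K_p = 25.
K_p = (25 − 1)/0.9263 = 25.9.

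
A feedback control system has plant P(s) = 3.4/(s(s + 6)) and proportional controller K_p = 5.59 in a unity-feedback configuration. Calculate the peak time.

T_p = 0.993 s

The closed-loop denominator s² + 6s + 19.01 gives ω_n = √19.01 = 4.36 and ζ = 6/(2ω_n) = 0.6881.
Damped frequency ω_d = ω_n√(1−ζ²) = 3.163 rad/s, so peak time T_p = π/ω_d = 0.993 s.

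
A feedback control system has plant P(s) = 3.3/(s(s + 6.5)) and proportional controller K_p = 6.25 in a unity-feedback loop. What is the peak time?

T_p = 0.99 s

The closed-loop denominator s² + 6.5s + 20.62 gives ω_n = √20.62 = 4.541 and ζ = 6.5/(2ω_n) = 0.7156.
Damped frequency ω_d = ω_n√(1−ζ²) = 3.172 rad/s, so peak time T_p = π/ω_d = 0.99 s.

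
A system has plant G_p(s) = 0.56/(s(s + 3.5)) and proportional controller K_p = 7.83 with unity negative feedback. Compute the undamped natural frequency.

1 + K_p·G_p(s) = 0 gives s² + 3.5s + 4.385 = 0.
So ω_n² = 4.385 ⇒ ω_n = 2.094 rad/s, and ζ = 3.5/(2ω_n) = 0.836.

ω_n = 2.09 rad/s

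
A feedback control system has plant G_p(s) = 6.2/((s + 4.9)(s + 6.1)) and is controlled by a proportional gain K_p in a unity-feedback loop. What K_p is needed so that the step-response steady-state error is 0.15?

K_p = 27.3

The loop is type 0, so e_ss(step) = 1/(1 + K_pos) with K_pos = K_p·G_p(0).
G_p(0) = 0.2074. Require 1/(1 + K_p·0.2074) = 0.15, so 1 + 0.2074·K_p = 6.667.
K_p = (6.667 − 1)/0.2074 = 27.3.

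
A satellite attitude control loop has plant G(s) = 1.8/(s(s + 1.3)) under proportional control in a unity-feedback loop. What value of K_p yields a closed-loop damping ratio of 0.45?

Closed-loop characteristic equation: s² + 1.3s + K_p·1.8 = 0.
So ω_n = √(1.8K_p) and 2ζω_n = 1.3, giving ζ = 1.3/(2√(1.8K_p)).
Setting ζ = 0.45: √(1.8K_p) = 1.3/(2·0.45) = 1.444, so K_p = 2.086/1.8 = 1.16.

K_p = 1.16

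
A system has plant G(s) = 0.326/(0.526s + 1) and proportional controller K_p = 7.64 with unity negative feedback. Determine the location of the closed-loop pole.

s = -6.636

Closed loop: T(s) = K_p·G/(1+K_p·G) = 2.491/(0.526s + 1 + 2.491), with pole at s = −(1 + 2.491)/0.526 = −6.636.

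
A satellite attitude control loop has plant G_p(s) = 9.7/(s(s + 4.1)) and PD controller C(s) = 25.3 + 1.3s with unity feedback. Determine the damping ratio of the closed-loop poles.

ζ = 0.533

Forward path: (25.3 + 1.3s)·9.7/(s(s+4.1)). The closed-loop characteristic equation is s² + (4.1 + 9.7·1.3)s + 9.7·25.3 = 0.
That is s² + 16.71s + 245.4 = 0, so ω_n = 15.67 rad/s and ζ = 16.71/(2·15.67) = 0.5333.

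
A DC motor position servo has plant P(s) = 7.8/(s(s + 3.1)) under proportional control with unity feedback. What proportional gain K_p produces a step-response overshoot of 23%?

From %OS = 100·exp(−πζ/√(1−ζ²)) = 23%, ζ = −ln(0.23)/√(π²+ln²(0.23)) = 0.4237.
Characteristic equation s² + 3.1s + 7.8K_p = 0 gives ζ = 3.1/(2√(7.8K_p)).
Setting ζ = 0.4237: √(7.8K_p) = 3.1/(2·0.4237) = 3.658, so K_p = 13.38/7.8 = 1.72.

K_p = 1.72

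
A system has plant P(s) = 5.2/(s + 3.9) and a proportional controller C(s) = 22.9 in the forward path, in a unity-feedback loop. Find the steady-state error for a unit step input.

The loop is type 0. Static position error constant K_pos = C(0)·P(0) = 22.9·1.333 = 30.53.
Steady-state error to a unit step: e_ss = 1/(1+K_pos) = 1/31.53 = 0.0317.

0.0317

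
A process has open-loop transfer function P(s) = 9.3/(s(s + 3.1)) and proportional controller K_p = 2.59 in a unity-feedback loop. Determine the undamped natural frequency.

1 + K_p·P(s) = 0 gives s² + 3.1s + 24.09 = 0.
So ω_n² = 24.09 ⇒ ω_n = 4.908 rad/s, and ζ = 3.1/(2ω_n) = 0.316.

ω_n = 4.91 rad/s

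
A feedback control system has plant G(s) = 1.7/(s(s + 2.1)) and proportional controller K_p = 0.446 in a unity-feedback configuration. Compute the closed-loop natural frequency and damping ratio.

ω_n = 0.871 rad/s, ζ = 1.21

1 + K_p·G(s) = 0 gives s² + 2.1s + 0.7582 = 0.
So ω_n² = 0.7582 ⇒ ω_n = 0.8707 rad/s, and ζ = 2.1/(2ω_n) = 1.21.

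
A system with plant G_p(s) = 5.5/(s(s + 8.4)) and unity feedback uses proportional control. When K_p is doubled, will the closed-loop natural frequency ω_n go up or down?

increase

ω_n = √(5.5·K_p), which grows with K_p.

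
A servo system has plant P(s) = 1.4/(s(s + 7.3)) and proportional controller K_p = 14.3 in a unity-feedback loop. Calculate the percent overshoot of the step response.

1.19%

From 1 + K_pP(s) = 0: s² + 7.3s + 20.02 = 0 ⇒ ω_n = 4.474, ζ = 0.8158.
%OS = 100·exp(−πζ/√(1−ζ²)) = 100·exp(−π·0.8158/√0.3345) = 1.19%.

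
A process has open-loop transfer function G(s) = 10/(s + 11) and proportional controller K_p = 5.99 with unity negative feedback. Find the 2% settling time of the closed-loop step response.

T_s ≈ 0.0564 s

Closed-loop transfer function: T(s) = K_p·G(s)/(1 + K_p·G(s)) = 59.9/(s + 11 + 59.9) = 59.9/(s + 70.9).
Time constant τ = 1/70.9 = 0.0141 s, so the 2% settling time is about 4τ = 0.0564 s.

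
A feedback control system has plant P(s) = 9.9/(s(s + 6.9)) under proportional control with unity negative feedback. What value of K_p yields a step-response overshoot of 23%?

From %OS = 100·exp(−πζ/√(1−ζ²)) = 23%, ζ = −ln(0.23)/√(π²+ln²(0.23)) = 0.4237.
Characteristic equation s² + 6.9s + 9.9K_p = 0 gives ζ = 6.9/(2√(9.9K_p)).
Setting ζ = 0.4237: √(9.9K_p) = 6.9/(2·0.4237) = 8.142, so K_p = 66.29/9.9 = 6.7.

K_p = 6.7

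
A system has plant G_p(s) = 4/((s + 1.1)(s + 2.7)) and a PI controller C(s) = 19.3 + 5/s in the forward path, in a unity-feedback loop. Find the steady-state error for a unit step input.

The open loop C(s)G_p(s) has a pole at the origin (type 1), so the static position error constant is infinite and e_ss = 1/(1+∞) = 0.

0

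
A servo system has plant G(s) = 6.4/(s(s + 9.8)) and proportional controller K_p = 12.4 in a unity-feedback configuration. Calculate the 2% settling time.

T_s ≈ 0.816 s

Closed-loop characteristic equation: s² + 9.8s + 79.36 = 0, so ω_n = 8.908 rad/s and ζ = 9.8/(2·8.908) = 0.55.
2% settling time T_s ≈ 4/(ζω_n) = 4/4.9 = 0.816 s.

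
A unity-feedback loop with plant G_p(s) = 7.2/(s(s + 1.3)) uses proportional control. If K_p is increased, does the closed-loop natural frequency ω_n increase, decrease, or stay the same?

ω_n = √(7.2·K_p), which grows with K_p.

increase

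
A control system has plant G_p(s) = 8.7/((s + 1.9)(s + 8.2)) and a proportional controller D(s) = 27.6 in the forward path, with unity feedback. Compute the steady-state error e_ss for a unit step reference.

The loop is type 0. Static position error constant K_pos = D(0)·G_p(0) = 27.6·0.5584 = 15.41.
Steady-state error to a unit step: e_ss = 1/(1+K_pos) = 1/16.41 = 0.0609.

0.0609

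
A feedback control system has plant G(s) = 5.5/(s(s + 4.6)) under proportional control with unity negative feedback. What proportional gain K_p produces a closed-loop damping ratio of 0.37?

K_p = 7.03

Closed-loop characteristic equation: s² + 4.6s + K_p·5.5 = 0.
So ω_n = √(5.5K_p) and 2ζω_n = 4.6, giving ζ = 4.6/(2√(5.5K_p)).
Setting ζ = 0.37: √(5.5K_p) = 4.6/(2·0.37) = 6.216, so K_p = 38.64/5.5 = 7.03.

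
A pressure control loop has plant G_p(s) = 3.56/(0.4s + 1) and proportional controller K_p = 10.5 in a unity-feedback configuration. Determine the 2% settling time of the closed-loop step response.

T_s ≈ 0.0417 s

Closed loop: T(s) = K_p·G_p/(1+K_p·G_p) = 37.38/(0.4s + 1 + 37.38), with pole at s = −(1 + 37.38)/0.4 = −95.95.
τ = 1/95.95 = 0.01042 s, so 2% settling time ≈ 4τ = 0.0417 s.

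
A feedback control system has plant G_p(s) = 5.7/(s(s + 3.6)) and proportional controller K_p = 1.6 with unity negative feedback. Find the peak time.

T_p = 1.3 s

The closed-loop denominator s² + 3.6s + 9.12 gives ω_n = √9.12 = 3.02 and ζ = 3.6/(2ω_n) = 0.596.
Damped frequency ω_d = ω_n√(1−ζ²) = 2.425 rad/s, so peak time T_p = π/ω_d = 1.3 s.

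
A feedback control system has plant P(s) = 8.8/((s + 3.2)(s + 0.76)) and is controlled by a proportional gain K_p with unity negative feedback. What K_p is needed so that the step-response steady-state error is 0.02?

K_p = 13.5

For a type-0 loop with proportional control, e_ss = 1/(1 + K_p·P(0)).
P(0) = 3.618. Require 1/(1 + K_p·3.618) = 0.02, so 1 + 3.618·K_p = 50.
K_p = (50 − 1)/3.618 = 13.5.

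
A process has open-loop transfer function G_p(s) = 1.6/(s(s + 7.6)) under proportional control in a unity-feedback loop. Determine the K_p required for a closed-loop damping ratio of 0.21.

Closed-loop characteristic equation: s² + 7.6s + K_p·1.6 = 0.
So ω_n = √(1.6K_p) and 2ζω_n = 7.6, giving ζ = 7.6/(2√(1.6K_p)).
Setting ζ = 0.21: √(1.6K_p) = 7.6/(2·0.21) = 18.1, so K_p = 327.4/1.6 = 205.

K_p = 205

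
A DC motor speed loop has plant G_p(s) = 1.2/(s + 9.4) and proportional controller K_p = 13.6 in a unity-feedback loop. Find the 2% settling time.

T_s ≈ 0.156 s

Closed-loop transfer function: T(s) = K_p·G_p(s)/(1 + K_p·G_p(s)) = 16.32/(s + 9.4 + 16.32) = 16.32/(s + 25.72).
Time constant τ = 1/25.72 = 0.03888 s, so the 2% settling time is about 4τ = 0.156 s.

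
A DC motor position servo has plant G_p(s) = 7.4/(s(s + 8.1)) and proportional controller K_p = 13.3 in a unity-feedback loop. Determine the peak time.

The closed-loop denominator s² + 8.1s + 98.42 gives ω_n = √98.42 = 9.921 and ζ = 8.1/(2ω_n) = 0.4082.
Damped frequency ω_d = ω_n√(1−ζ²) = 9.056 rad/s, so peak time T_p = π/ω_d = 0.347 s.

T_p = 0.347 s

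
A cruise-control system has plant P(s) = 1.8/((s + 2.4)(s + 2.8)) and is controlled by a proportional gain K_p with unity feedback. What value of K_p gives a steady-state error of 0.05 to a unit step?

K_p = 70.9

The loop is type 0, so e_ss(step) = 1/(1 + K_pos) with K_pos = K_p·P(0).
P(0) = 0.2679. Require 1/(1 + K_p·0.2679) = 0.05, so 1 + 0.2679·K_p = 20.
K_p = (20 − 1)/0.2679 = 70.9.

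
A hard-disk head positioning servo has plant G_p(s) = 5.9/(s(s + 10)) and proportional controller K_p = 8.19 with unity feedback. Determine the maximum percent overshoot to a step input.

From 1 + K_pG_p(s) = 0: s² + 10s + 48.32 = 0 ⇒ ω_n = 6.951, ζ = 0.7193.
%OS = 100·exp(−πζ/√(1−ζ²)) = 100·exp(−π·0.7193/√0.4826) = 3.87%.

3.87%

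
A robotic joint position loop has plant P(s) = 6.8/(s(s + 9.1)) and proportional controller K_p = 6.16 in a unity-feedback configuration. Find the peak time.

Closed-loop characteristic equation: s² + 9.1s + 41.89 = 0, so ω_n = 6.472 rad/s and ζ = 9.1/(2·6.472) = 0.703.
Damped frequency ω_d = ω_n√(1−ζ²) = 4.603 rad/s, so peak time T_p = π/ω_d = 0.683 s.

T_p = 0.683 s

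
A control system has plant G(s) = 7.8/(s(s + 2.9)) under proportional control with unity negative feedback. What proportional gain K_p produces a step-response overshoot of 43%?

From %OS = 100·exp(−πζ/√(1−ζ²)) = 43%, ζ = −ln(0.43)/√(π²+ln²(0.43)) = 0.2594.
Characteristic equation s² + 2.9s + 7.8K_p = 0 gives ζ = 2.9/(2√(7.8K_p)).
Setting ζ = 0.2594: √(7.8K_p) = 2.9/(2·0.2594) = 5.589, so K_p = 31.24/7.8 = 4.

K_p = 4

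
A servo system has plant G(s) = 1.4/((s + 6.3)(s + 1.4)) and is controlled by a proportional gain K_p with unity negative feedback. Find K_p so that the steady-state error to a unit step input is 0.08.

K_p = 72.4

Steady-state error for a unit step on this type-0 loop is 1/(1 + K_p·G(0)).
G(0) = 0.1587. Require 1/(1 + K_p·0.1587) = 0.08, so 1 + 0.1587·K_p = 12.5.
K_p = (12.5 − 1)/0.1587 = 72.4.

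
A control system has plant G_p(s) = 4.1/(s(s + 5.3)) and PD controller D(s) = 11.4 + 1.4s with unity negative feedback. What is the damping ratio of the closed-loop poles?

ζ = 0.807

Forward path: (11.4 + 1.4s)·4.1/(s(s+5.3)). The closed-loop characteristic equation is s² + (5.3 + 4.1·1.4)s + 4.1·11.4 = 0.
That is s² + 11.04s + 46.74 = 0, so ω_n = 6.837 rad/s and ζ = 11.04/(2·6.837) = 0.8074.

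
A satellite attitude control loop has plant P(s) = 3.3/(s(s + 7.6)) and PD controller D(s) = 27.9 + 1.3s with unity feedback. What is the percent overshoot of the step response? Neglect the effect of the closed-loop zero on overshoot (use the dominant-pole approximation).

Forward path: (27.9 + 1.3s)·3.3/(s(s+7.6)). The closed-loop characteristic equation is s² + (7.6 + 3.3·1.3)s + 3.3·27.9 = 0.
That is s² + 11.89s + 92.07 = 0, so ω_n = 9.595 rad/s and ζ = 11.89/(2·9.595) = 0.6196.
%OS = 100·exp(−πζ/√(1−ζ²)) = 8.38%.

8.38%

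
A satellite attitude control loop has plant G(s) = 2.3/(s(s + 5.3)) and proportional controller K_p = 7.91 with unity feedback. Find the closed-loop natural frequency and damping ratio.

The closed-loop denominator is s(s+5.3) + 7.91·2.3 = s² + 5.3s + 18.19.
Matching s² + 2ζω_n s + ω_n²: ω_n = √18.19 = 4.265 rad/s and 2ζω_n = 5.3, so ζ = 5.3/(2·4.265) = 0.621.

ω_n = 4.27 rad/s, ζ = 0.621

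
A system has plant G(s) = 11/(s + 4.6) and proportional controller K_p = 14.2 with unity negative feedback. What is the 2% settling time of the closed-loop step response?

Closed-loop transfer function: T(s) = K_p·G(s)/(1 + K_p·G(s)) = 156.2/(s + 4.6 + 156.2) = 156.2/(s + 160.8).
Time constant τ = 1/160.8 = 0.006219 s, so the 2% settling time is about 4τ = 0.0249 s.

T_s ≈ 0.0249 s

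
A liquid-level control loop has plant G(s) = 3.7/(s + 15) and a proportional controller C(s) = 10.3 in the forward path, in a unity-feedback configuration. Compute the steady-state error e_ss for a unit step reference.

The loop is type 0. Static position error constant K_pos = C(0)·G(0) = 10.3·0.2467 = 2.541.
Steady-state error to a unit step: e_ss = 1/(1+K_pos) = 1/3.541 = 0.282.

0.282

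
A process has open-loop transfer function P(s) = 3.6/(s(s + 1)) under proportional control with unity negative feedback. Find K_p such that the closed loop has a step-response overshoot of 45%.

From %OS = 100·exp(−πζ/√(1−ζ²)) = 45%, ζ = −ln(0.45)/√(π²+ln²(0.45)) = 0.2463.
Characteristic equation s² + 1s + 3.6K_p = 0 gives ζ = 1/(2√(3.6K_p)).
Setting ζ = 0.2463: √(3.6K_p) = 1/(2·0.2463) = 2.03, so K_p = 4.12/3.6 = 1.14.

K_p = 1.14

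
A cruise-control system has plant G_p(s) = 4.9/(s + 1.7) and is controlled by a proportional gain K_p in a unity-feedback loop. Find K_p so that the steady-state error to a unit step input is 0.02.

Steady-state error for a unit step on this type-0 loop is 1/(1 + K_p·G_p(0)).
G_p(0) = 2.882. Require 1/(1 + K_p·2.882) = 0.02, so 1 + 2.882·K_p = 50.
K_p = (50 − 1)/2.882 = 17.

K_p = 17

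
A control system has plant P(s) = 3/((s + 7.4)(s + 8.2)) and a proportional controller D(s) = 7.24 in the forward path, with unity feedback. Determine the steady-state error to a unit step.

The loop is type 0. Static position error constant K_pos = D(0)·P(0) = 7.24·0.04944 = 0.3579.
Steady-state error to a unit step: e_ss = 1/(1+K_pos) = 1/1.358 = 0.736.

0.736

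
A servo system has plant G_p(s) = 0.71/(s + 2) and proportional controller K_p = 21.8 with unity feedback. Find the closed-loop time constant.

τ = 0.0572 s

Closed-loop transfer function: T(s) = K_p·G_p(s)/(1 + K_p·G_p(s)) = 15.48/(s + 2 + 15.48) = 15.48/(s + 17.48).
Time constant τ = 1/17.48 = 0.0572 s.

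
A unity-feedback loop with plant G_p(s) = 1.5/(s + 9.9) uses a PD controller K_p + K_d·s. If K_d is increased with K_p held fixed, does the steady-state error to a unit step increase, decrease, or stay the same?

unchanged

At s = 0 the derivative term contributes nothing: C(0) = K_p regardless of K_d, so K_pos = K_p·G_p(0) and e_ss are unchanged.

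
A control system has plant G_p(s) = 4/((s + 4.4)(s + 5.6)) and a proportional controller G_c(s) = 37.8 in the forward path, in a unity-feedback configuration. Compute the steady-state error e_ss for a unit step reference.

0.14

The loop is type 0. Static position error constant K_pos = G_c(0)·G_p(0) = 37.8·0.1623 = 6.136.
Steady-state error to a unit step: e_ss = 1/(1+K_pos) = 1/7.136 = 0.14.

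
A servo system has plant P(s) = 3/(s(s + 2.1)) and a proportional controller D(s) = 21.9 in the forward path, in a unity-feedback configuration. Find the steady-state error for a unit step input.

0

The open loop D(s)P(s) has a pole at the origin (type 1), so the static position error constant is infinite and e_ss = 1/(1+∞) = 0.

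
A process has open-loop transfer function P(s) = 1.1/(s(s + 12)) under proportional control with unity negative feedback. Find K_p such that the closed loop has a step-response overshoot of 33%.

From %OS = 100·exp(−πζ/√(1−ζ²)) = 33%, ζ = −ln(0.33)/√(π²+ln²(0.33)) = 0.3328.
Characteristic equation s² + 12s + 1.1K_p = 0 gives ζ = 12/(2√(1.1K_p)).
Setting ζ = 0.3328: √(1.1K_p) = 12/(2·0.3328) = 18.03, so K_p = 325.1/1.1 = 296.

K_p = 296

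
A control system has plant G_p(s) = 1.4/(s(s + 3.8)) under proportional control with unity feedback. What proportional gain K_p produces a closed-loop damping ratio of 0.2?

Closed-loop characteristic equation: s² + 3.8s + K_p·1.4 = 0.
So ω_n = √(1.4K_p) and 2ζω_n = 3.8, giving ζ = 3.8/(2√(1.4K_p)).
Setting ζ = 0.2: √(1.4K_p) = 3.8/(2·0.2) = 9.5, so K_p = 90.25/1.4 = 64.5.

K_p = 64.5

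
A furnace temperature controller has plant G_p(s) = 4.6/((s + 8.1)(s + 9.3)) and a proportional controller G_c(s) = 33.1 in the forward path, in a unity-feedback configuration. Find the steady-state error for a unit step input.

0.331

The loop is type 0. Static position error constant K_pos = G_c(0)·G_p(0) = 33.1·0.06106 = 2.021.
Steady-state error to a unit step: e_ss = 1/(1+K_pos) = 1/3.021 = 0.331.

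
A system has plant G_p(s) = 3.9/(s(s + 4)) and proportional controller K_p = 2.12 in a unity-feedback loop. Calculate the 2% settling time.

The closed-loop denominator s² + 4s + 8.268 gives ω_n = √8.268 = 2.875 and ζ = 4/(2ω_n) = 0.6956.
2% settling time T_s ≈ 4/(ζω_n) = 4/2 = 2 s.

T_s ≈ 2 s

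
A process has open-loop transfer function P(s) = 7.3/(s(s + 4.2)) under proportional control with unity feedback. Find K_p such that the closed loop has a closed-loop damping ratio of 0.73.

K_p = 1.13

Closed-loop characteristic equation: s² + 4.2s + K_p·7.3 = 0.
So ω_n = √(7.3K_p) and 2ζω_n = 4.2, giving ζ = 4.2/(2√(7.3K_p)).
Setting ζ = 0.73: √(7.3K_p) = 4.2/(2·0.73) = 2.877, so K_p = 8.275/7.3 = 1.13.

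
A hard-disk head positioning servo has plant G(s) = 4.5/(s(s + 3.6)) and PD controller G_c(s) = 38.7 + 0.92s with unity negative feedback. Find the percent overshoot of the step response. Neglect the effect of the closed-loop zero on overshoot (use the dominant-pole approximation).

Forward path: (38.7 + 0.92s)·4.5/(s(s+3.6)). The closed-loop characteristic equation is s² + (3.6 + 4.5·0.92)s + 4.5·38.7 = 0.
That is s² + 7.74s + 174.2 = 0, so ω_n = 13.2 rad/s and ζ = 7.74/(2·13.2) = 0.2933.
%OS = 100·exp(−πζ/√(1−ζ²)) = 38.1%.

38.1%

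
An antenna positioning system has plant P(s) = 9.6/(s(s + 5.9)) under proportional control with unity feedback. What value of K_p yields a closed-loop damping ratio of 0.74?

Closed-loop characteristic equation: s² + 5.9s + K_p·9.6 = 0.
So ω_n = √(9.6K_p) and 2ζω_n = 5.9, giving ζ = 5.9/(2√(9.6K_p)).
Setting ζ = 0.74: √(9.6K_p) = 5.9/(2·0.74) = 3.986, so K_p = 15.89/9.6 = 1.66.

K_p = 1.66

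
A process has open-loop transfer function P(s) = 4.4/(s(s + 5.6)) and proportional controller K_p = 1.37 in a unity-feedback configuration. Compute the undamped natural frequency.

With unity feedback the closed-loop characteristic equation is s² + 5.6s + 1.37·4.4 = s² + 5.6s + 6.028 = 0.
Matching s² + 2ζω_n s + ω_n²: ω_n = √6.028 = 2.455 rad/s and 2ζω_n = 5.6, so ζ = 5.6/(2·2.455) = 1.14.

ω_n = 2.46 rad/s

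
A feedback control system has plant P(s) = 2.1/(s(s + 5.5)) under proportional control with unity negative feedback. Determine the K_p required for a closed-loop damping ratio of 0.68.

Closed-loop characteristic equation: s² + 5.5s + K_p·2.1 = 0.
So ω_n = √(2.1K_p) and 2ζω_n = 5.5, giving ζ = 5.5/(2√(2.1K_p)).
Setting ζ = 0.68: √(2.1K_p) = 5.5/(2·0.68) = 4.044, so K_p = 16.35/2.1 = 7.79.

K_p = 7.79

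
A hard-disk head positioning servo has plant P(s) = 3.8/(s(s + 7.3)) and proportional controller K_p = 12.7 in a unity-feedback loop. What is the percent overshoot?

14.4%

From 1 + K_pP(s) = 0: s² + 7.3s + 48.26 = 0 ⇒ ω_n = 6.947, ζ = 0.5254.
%OS = 100·exp(−πζ/√(1−ζ²)) = 100·exp(−π·0.5254/√0.7239) = 14.4%.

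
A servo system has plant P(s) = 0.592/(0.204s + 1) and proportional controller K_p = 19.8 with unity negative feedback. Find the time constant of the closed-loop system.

Closed loop: T(s) = K_p·P/(1+K_p·P) = 11.72/(0.204s + 1 + 11.72), with pole at s = −(1 + 11.72)/0.204 = −62.36.
Closed-loop time constant τ = 1/62.36 = 0.016 s.

τ = 0.016 s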